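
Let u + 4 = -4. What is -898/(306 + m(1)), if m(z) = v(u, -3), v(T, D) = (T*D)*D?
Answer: -449/117 ≈ -3.8376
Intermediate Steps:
u = -8 (u = -4 - 4 = -8)
v(T, D) = T*D**2 (v(T, D) = (D*T)*D = T*D**2)
m(z) = -72 (m(z) = -8*(-3)**2 = -8*9 = -72)
-898/(306 + m(1)) = -898/(306 - 72) = -898/234 = -898*1/234 = -449/117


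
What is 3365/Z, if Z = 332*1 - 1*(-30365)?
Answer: 3365/30697 ≈ 0.10962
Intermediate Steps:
Z = 30697 (Z = 332 + 30365 = 30697)
3365/Z = 3365/30697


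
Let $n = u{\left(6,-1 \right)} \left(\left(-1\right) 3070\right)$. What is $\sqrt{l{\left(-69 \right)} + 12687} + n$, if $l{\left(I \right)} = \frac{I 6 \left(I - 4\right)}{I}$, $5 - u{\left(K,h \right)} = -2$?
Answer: $-21490 + 3 \sqrt{1361} \approx -21379.0$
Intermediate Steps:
$u{\left(K,h \right)} = 7$ ($u{\left(K,h \right)} = 5 - -2 = 5 + 2 = 7$)
$l{\left(I \right)} = -24 + 6 I$ ($l{\left(I \right)} = \frac{6 I \left(-4 + I\right)}{I} = -24 + 6 I$)
$n = -21490$ ($n = 7 \left(\left(-1\right) 3070\right) = 7 \left(-3070\right) = -21490$)
$\sqrt{l{\left(-69 \right)} + 12687} + n = \sqrt{\left(-24 + 6 \left(-69\right)\right) + 12687} - 21490 = \sqrt{\left(-24 - 414\right) + 12687} - 21490 = \sqrt{-438 + 12687} - 21490 = \sqrt{12249} - 21490 = 3 \sqrt{1361} - 21490 = -21490 + 3 \sqrt{1361}$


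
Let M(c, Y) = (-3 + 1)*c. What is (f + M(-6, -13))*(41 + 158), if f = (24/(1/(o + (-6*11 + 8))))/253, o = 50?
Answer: 565956/253 ≈ 2237.0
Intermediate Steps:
M(c, Y) = -2*c
f = -192/253 (f = (24/(1/(50 + (-6*11 + 8))))/253 = (24/(1/(50 + (-66 + 8))))*(1/253) = (24/(1/(50 - 58)))*(1/253) = (24/(1/(-8)))*(1/253) = (24/(-⅛))*(1/253) = (24*(-8))*(1/253) = -192*1/253 = -192/253 ≈ -0.75889)
(f + M(-6, -13))*(41 + 158) = (-192/253 - 2*(-6))*(41 + 158) = (-192/253 + 12)*199 = (2844/253)*199 = 565956/253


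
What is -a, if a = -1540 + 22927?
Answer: -21387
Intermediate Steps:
a = 21387
-a = -1*21387 = -21387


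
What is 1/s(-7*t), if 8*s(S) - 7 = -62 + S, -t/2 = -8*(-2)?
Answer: 8/169 ≈ 0.047337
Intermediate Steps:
t = -32 (t = -(-16)*(-2) = -2*16 = -32)
s(S) = -55/8 + S/8 (s(S) = 7/8 + (-62 + S)/8 = 7/8 + (-31/4 + S/8) = -55/8 + S/8)
1/s(-7*t) = 1/(-55/8 + (-7*(-32))/8) = 1/(-55/8 + (⅛)*224) = 1/(-55/8 + 28) = 1/(169/8) = 8/169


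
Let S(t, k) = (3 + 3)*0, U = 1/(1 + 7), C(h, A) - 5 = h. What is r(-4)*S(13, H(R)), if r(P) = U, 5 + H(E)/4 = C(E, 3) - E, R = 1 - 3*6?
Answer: 0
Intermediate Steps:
R = -17 (R = 1 - 18 = -17)
C(h, A) = 5 + h
U = 1/8 ≈ 0.12500
H(E) = 0 (H(E) = -20 + 4*((5 + E) - E) = -20 + 4*5 = -20 + 20 = 0)
r(P) = 1/8
S(t, k) = 0 (S(t, k) = 6*0 = 0)
r(-4)*S(13, H(R)) = (1/8)*0 = 0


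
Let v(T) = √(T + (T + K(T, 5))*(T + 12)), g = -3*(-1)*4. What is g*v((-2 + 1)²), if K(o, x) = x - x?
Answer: 12*√14 ≈ 44.900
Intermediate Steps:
K(o, x) = 0
g = 12 (g = 3*4 = 12)
v(T) = √(T + T*(12 + T)) (v(T) = √(T + (T + 0)*(T + 12)) = √(T + T*(12 + T)))
g*v((-2 + 1)²) = 12*√((-2 + 1)²*(13 + (-2 + 1)²)) = 12*√((-1)²*(13 + (-1)²)) = 12*√(1*(13 + 1)) = 12*√(1*14) = 12*√14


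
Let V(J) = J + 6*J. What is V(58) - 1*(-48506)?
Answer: 48912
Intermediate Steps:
V(J) = 7*J
V(58) - 1*(-48506) = 7*58 - 1*(-48506) = 406 + 48506 = 48912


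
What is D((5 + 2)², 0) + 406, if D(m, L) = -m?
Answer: 357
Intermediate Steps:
D((5 + 2)², 0) + 406 = -(5 + 2)² + 406 = -1*7² + 406 = -1*49 + 406 = -49 + 406 = 357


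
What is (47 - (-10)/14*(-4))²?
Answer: 95481/49 ≈ 1948.6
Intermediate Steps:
(47 - (-10)/14*(-4))² = (47 - 1*(-5/7)*(-4))² = (47 + (5/7)*(-4))² = (47 - 20/7)² = (309/7)² = 95481/49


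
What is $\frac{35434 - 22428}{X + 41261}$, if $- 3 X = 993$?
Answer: $\frac{6503}{20465} \approx 0.31776$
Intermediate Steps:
$X = -331$ ($X = \left(- \frac{1}{3}\right) 993 = -331$)
$\frac{35434 - 22428}{X + 41261} = \frac{35434 - 22428}{-331 + 41261} = \frac{13006}{40930} = 13006 \cdot \frac{1}{40930} = \frac{6503}{20465}$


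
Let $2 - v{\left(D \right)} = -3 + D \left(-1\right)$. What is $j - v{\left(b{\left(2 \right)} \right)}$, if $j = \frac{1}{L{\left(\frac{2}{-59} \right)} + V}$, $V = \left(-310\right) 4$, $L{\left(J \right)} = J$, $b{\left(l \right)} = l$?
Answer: $- \frac{512193}{73162} \approx -7.0008$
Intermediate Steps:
$V = -1240$
$v{\left(D \right)} = 5 + D$ ($v{\left(D \right)} = 2 - \left(-3 + D \left(-1\right)\right) = 2 - \left(-3 - D\right) = 2 + \left(3 + D\right) = 5 + D$)
$j = - \frac{59}{73162}$ ($j = \frac{1}{\frac{2}{-59} - 1240} = \frac{1}{2 \left(- \frac{1}{59}\right) - 1240} = \frac{1}{- \frac{2}{59} - 1240} = \frac{1}{- \frac{73162}{59}} = - \frac{59}{73162} \approx -0.00080643$)
$j - v{\left(b{\left(2 \right)} \right)} = - \frac{59}{73162} - \left(5 + 2\right) = - \frac{59}{73162} - 7 = - \frac{512193}{73162}$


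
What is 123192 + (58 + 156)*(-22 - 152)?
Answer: 85956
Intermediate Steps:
123192 + (58 + 156)*(-22 - 152) = 123192 + 214*(-174) = 123192 - 37236 = 85956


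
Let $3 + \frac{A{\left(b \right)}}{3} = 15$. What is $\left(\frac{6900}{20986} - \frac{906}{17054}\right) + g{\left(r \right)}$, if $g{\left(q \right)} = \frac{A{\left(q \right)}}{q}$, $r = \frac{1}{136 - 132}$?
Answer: $\frac{12908893605}{89473811} \approx 144.28$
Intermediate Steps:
$A{\left(b \right)} = 36$ ($A{\left(b \right)} = -9 + 3 \cdot 15 = -9 + 45 = 36$)
$r = \frac{1}{4} \approx 0.25$
$g{\left(q \right)} = \frac{36}{q}$
$\left(\frac{6900}{20986} - \frac{906}{17054}\right) + g{\left(r \right)} = \left(\frac{6900}{20986} - \frac{906}{17054}\right) + 36 \frac{1}{\frac{1}{4}} = \left(6900 \cdot \frac{1}{20986} - \frac{453}{8527}\right) + 36 \cdot 4 = \left(\frac{3450}{10493} - \frac{453}{8527}\right) + 144 = \frac{24664821}{89473811} + 144 = \frac{12908893605}{89473811}$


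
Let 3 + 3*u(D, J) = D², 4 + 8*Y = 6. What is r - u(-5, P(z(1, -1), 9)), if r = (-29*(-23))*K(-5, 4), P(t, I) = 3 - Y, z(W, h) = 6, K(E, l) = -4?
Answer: -8026/3 ≈ -2675.3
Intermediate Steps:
Y = ¼ (Y = -½ + (⅛)*6 = -½ + ¾ = ¼ ≈ 0.25000)
P(t, I) = 11/4 (P(t, I) = 3 - 1*¼ = 3 - ¼ = 11/4)
r = -2668 (r = -29*(-23)*(-4) = 667*(-4) = -2668)
u(D, J) = -1 + D²/3
r - u(-5, P(z(1, -1), 9)) = -2668 - (-1 + (⅓)*(-5)²) = -2668 - (-1 + (⅓)*25) = -2668 - (-1 + 25/3) = -2668 - 1*22/3 = -2668 - 22/3 = -8026/3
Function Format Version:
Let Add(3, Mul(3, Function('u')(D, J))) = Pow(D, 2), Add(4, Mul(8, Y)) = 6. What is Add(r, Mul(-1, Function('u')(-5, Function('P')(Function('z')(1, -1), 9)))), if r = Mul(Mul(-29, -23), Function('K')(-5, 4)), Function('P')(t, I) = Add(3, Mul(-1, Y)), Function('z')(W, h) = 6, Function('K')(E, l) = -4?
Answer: Rational(-8026, 3) ≈ -2675.3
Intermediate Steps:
Y = Rational(1, 4) (Y = Add(Rational(-1, 2), Mul(Rational(1, 8), 6)) = Add(Rational(-1, 2), Rational(3, 4)) = Rational(1, 4) ≈ 0.25000)
Function('P')(t, I) = Rational(11, 4) (Function('P')(t, I) = Add(3, Mul(-1, Rational(1, 4))) = Add(3, Rational(-1, 4)) = Rational(11, 4))
r = -2668 (r = Mul(Mul(-29, -23), -4) = Mul(667, -4) = -2668)
Function('u')(D, J) = Add(-1, Mul(Rational(1, 3), Pow(D, 2)))
Add(r, Mul(-1, Function('u')(-5, Function('P')(Function('z')(1, -1), 9)))) = Add(-2668, Mul(-1, Add(-1, Mul(Rational(1, 3), Pow(-5, 2))))) = Add(-2668, Mul(-1, Add(-1, Mul(Rational(1, 3), 25)))) = Add(-2668, Mul(-1, Add(-1, Rational(25, 3)))) = Add(-2668, Mul(-1, Rational(22, 3))) = Add(-2668, Rational(-22, 3)) = Rational(-8026, 3)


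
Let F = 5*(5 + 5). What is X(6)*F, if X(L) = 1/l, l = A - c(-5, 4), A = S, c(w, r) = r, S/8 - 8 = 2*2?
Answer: 25/46 ≈ 0.54348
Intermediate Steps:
S = 96 (S = 64 + 8*(2*2) = 64 + 8*4 = 64 + 32 = 96)
A = 96
l = 92 (l = 96 - 1*4 = 96 - 4 = 92)
F = 50 (F = 5*10 = 50)
X(L) = 1/92
X(6)*F = (1/92)*50 = 25/46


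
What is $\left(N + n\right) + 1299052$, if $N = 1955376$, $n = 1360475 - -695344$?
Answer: $5310247$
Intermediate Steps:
$n = 2055819$ ($n = 1360475 + 695344 = 2055819$)
$\left(N + n\right) + 1299052 = \left(1955376 + 2055819\right) + 1299052 = 4011195 + 1299052 = 5310247$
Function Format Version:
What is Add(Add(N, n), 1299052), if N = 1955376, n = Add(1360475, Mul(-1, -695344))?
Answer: 5310247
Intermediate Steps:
n = 2055819 (n = Add(1360475, 695344) = 2055819)
Add(Add(N, n), 1299052) = Add(Add(1955376, 2055819), 1299052) = Add(4011195, 1299052) = 5310247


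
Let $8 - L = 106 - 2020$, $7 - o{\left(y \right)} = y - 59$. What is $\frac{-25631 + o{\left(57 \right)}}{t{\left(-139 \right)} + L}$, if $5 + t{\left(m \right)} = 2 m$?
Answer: $- \frac{25622}{1639} \approx -15.633$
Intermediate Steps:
$o{\left(y \right)} = 66 - y$ ($o{\left(y \right)} = 7 - \left(y - 59\right) = 7 - \left(-59 + y\right) = 66 - y$)
$t{\left(m \right)} = -5 + 2 m$
$L = 1922$ ($L = 8 - \left(106 - 2020\right) = 8 - -1914 = 8 + 1914 = 1922$)
$\frac{-25631 + o{\left(57 \right)}}{t{\left(-139 \right)} + L} = \frac{-25631 + \left(66 - 57\right)}{\left(-5 + 2 \left(-139\right)\right) + 1922} = \frac{-25631 + \left(66 - 57\right)}{\left(-5 - 278\right) + 1922} = \frac{-25631 + 9}{-283 + 1922} = - \frac{25622}{1639}$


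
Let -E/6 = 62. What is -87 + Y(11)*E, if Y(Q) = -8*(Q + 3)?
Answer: 41577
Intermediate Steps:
E = -372 (E = -6*62 = -372)
Y(Q) = -24 - 8*Q (Y(Q) = -8*(3 + Q) = -24 - 8*Q)
-87 + Y(11)*E = -87 + (-24 - 8*11)*(-372) = -87 + (-24 - 88)*(-372) = -87 - 112*(-372) = -87 + 41664 = 41577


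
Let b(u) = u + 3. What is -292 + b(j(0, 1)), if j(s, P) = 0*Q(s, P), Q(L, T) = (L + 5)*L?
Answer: -289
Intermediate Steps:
Q(L, T) = L*(5 + L) (Q(L, T) = (5 + L)*L = L*(5 + L))
j(s, P) = 0 (j(s, P) = 0*(s*(5 + s)) = 0)
b(u) = 3 + u
-292 + b(j(0, 1)) = -292 + (3 + 0) = -292 + 3 = -289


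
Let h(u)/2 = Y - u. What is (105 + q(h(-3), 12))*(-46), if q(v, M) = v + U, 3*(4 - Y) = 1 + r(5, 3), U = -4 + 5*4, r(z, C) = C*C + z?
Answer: -5750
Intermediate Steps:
r(z, C) = z + C**2 (r(z, C) = C**2 + z = z + C**2)
U = 16 (U = -4 + 20 = 16)
Y = -1 (Y = 4 - (1 + (5 + 3**2))/3 = 4 - (1 + (5 + 9))/3 = 4 - (1 + 14)/3 = 4 - 1/3*15 = 4 - 5 = -1)
h(u) = -2 - 2*u (h(u) = 2*(-1 - u) = -2 - 2*u)
q(v, M) = 16 + v (q(v, M) = v + 16 = 16 + v)
(105 + q(h(-3), 12))*(-46) = (105 + (16 + (-2 - 2*(-3))))*(-46) = (105 + (16 + (-2 + 6)))*(-46) = (105 + (16 + 4))*(-46) = (105 + 20)*(-46) = 125*(-46) = -5750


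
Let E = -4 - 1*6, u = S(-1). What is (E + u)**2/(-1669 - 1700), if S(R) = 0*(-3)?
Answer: -100/3369 ≈ -0.029682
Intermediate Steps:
S(R) = 0
u = 0
E = -10 (E = -4 - 6 = -10)
(E + u)**2/(-1669 - 1700) = (-10 + 0)**2/(-1669 - 1700) = (-10)**2/(-3369) = 100*(-1/3369) = -100/3369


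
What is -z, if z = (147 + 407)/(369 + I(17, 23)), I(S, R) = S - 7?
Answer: -554/379 ≈ -1.4617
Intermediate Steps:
I(S, R) = -7 + S
z = 554/379 (z = (147 + 407)/(369 + (-7 + 17)) = 554/(369 + 10) = 554/379 ≈ 1.4617)
-z = -1*554/379 = -554/379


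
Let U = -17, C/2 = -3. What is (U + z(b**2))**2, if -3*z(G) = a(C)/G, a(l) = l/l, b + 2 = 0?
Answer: 42025/144 ≈ 291.84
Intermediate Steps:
C = -6 (C = 2*(-3) = -6)
b = -2 (b = -2 + 0 = -2)
a(l) = 1
z(G) = -1/(3*G)
(U + z(b**2))**2 = (-17 - 1/(3*((-2)**2)))**2 = (-17 - 1/3/4)**2 = (-17 - 1/3*1/4)**2 = (-17 - 1/12)**2 = (-205/12)**2 = 42025/144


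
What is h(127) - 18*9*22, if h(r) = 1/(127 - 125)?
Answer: -7127/2 ≈ -3563.5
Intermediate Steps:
h(r) = ½ (h(r) = 1/2 = ½)
h(127) - 18*9*22 = ½ - 18*9*22 = ½ - 162*22 = ½ - 3564 = -7127/2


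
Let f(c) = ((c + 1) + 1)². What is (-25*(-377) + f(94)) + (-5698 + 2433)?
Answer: 15376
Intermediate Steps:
f(c) = (2 + c)² (f(c) = ((1 + c) + 1)² = (2 + c)²)
(-25*(-377) + f(94)) + (-5698 + 2433) = (-25*(-377) + (2 + 94)²) + (-5698 + 2433) = (9425 + 96²) - 3265 = (9425 + 9216) - 3265 = 18641 - 3265 = 15376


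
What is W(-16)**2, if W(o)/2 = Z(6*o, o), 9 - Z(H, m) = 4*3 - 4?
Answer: 4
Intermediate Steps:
Z(H, m) = 1 (Z(H, m) = 9 - (4*3 - 4) = 9 - (12 - 4) = 9 - 1*8 = 9 - 8 = 1)
W(o) = 2 (W(o) = 2*1 = 2)
W(-16)**2 = 2**2 = 4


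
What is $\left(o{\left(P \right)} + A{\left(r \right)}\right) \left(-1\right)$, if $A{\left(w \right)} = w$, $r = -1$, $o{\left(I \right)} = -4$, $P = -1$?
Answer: $5$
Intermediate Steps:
$\left(o{\left(P \right)} + A{\left(r \right)}\right) \left(-1\right) = \left(-4 - 1\right) \left(-1\right) = \left(-5\right) \left(-1\right) = 5$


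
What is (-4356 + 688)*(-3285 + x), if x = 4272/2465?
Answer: 29686052004/2465 ≈ 1.2043e+7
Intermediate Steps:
x = 4272/2465 (x = 4272*(1/2465) = 4272/2465 ≈ 1.7331)
(-4356 + 688)*(-3285 + x) = (-4356 + 688)*(-3285 + 4272/2465) = -3668*(-8093253/2465) = 29686052004/2465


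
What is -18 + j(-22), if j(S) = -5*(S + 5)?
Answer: 67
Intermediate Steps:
j(S) = -25 - 5*S (j(S) = -5*(5 + S) = -25 - 5*S)
-18 + j(-22) = -18 + (-25 - 5*(-22)) = -18 + (-25 + 110) = -18 + 85 = 67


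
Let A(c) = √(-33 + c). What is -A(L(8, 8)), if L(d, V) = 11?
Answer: -I*√22 ≈ -4.6904*I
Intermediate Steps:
-A(L(8, 8)) = -√(-33 + 11) = -√(-22) = -I*√22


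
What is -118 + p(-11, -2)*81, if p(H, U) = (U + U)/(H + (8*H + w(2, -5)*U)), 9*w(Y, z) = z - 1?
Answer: -33602/293 ≈ -114.68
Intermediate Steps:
w(Y, z) = -1/9 + z/9 (w(Y, z) = (z - 1)/9 = (-1 + z)/9 = -1/9 + z/9)
p(H, U) = 2*U/(9*H - 2*U/3) (p(H, U) = (U + U)/(H + (8*H + (-1/9 + (1/9)*(-5))*U)) = (2*U)/(H + (8*H + (-1/9 - 5/9)*U)) = (2*U)/(H + (8*H - 2*U/3)) = (2*U)/(9*H - 2*U/3) = 2*U/(9*H - 2*U/3))
-118 + p(-11, -2)*81 = -118 + (6*(-2)/(-2*(-2) + 27*(-11)))*81 = -118 + (6*(-2)/(4 - 297))*81 = -118 + (6*(-2)/(-293))*81 = -118 + (6*(-2)*(-1/293))*81 = -118 + (12/293)*81 = -118 + 972/293 = -33602/293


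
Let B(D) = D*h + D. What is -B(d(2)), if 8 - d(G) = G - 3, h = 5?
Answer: -54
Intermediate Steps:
d(G) = 11 - G (d(G) = 8 - (G - 3) = 8 - (-3 + G) = 8 + (3 - G) = 11 - G)
B(D) = 6*D (B(D) = D*5 + D = 5*D + D = 6*D)
-B(d(2)) = -6*(11 - 1*2) = -6*(11 - 2) = -6*9 = -1*54 = -54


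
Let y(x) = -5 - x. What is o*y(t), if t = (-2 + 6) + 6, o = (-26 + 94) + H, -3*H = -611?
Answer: -4075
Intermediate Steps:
H = 611/3 (H = -1/3*(-611) = 611/3 ≈ 203.67)
o = 815/3 (o = (-26 + 94) + 611/3 = 68 + 611/3 = 815/3 ≈ 271.67)
t = 10 (t = 4 + 6 = 10)
o*y(t) = 815*(-5 - 1*10)/3 = 815*(-5 - 10)/3 = (815/3)*(-15) = -4075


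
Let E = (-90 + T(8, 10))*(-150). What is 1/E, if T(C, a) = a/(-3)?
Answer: 1/14000 ≈ 7.1429e-5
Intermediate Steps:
T(C, a) = -a/3 (T(C, a) = a*(-⅓) = -a/3)
E = 14000 (E = (-90 - ⅓*10)*(-150) = (-90 - 10/3)*(-150) = -280/3*(-150) = 14000)
1/E = 1/14000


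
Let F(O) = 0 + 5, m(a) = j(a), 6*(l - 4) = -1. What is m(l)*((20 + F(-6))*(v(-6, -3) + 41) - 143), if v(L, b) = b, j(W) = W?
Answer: 6187/2 ≈ 3093.5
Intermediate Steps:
l = 23/6 (l = 4 + (⅙)*(-1) = 4 - ⅙ = 23/6 ≈ 3.8333)
m(a) = a
F(O) = 5
m(l)*((20 + F(-6))*(v(-6, -3) + 41) - 143) = 23*((20 + 5)*(-3 + 41) - 143)/6 = 23*(25*38 - 143)/6 = 23*(950 - 143)/6 = (23/6)*807 = 6187/2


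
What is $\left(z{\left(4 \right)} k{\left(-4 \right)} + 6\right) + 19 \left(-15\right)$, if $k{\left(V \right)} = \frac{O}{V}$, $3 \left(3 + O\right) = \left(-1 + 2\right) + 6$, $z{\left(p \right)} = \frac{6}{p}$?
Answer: $- \frac{1115}{4} \approx -278.75$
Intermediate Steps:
$O = - \frac{2}{3}$ ($O = -3 + \frac{\left(-1 + 2\right) + 6}{3} = -3 + \frac{1 + 6}{3} = -3 + \frac{1}{3} \cdot 7 = -3 + \frac{7}{3} = - \frac{2}{3} \approx -0.66667$)
$k{\left(V \right)} = - \frac{2}{3 V}$
$\left(z{\left(4 \right)} k{\left(-4 \right)} + 6\right) + 19 \left(-15\right) = \left(\frac{6}{4} \left(- \frac{2}{3 \left(-4\right)}\right) + 6\right) + 19 \left(-15\right) = \left(6 \cdot \frac{1}{4} \left(\left(- \frac{2}{3}\right) \left(- \frac{1}{4}\right)\right) + 6\right) - 285 = \left(\frac{3}{2} \cdot \frac{1}{6} + 6\right) - 285 = \left(\frac{1}{4} + 6\right) - 285 = \frac{25}{4} - 285 = - \frac{1115}{4}$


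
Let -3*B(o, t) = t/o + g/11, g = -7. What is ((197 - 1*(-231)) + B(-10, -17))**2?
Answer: 2212855681/12100 ≈ 1.8288e+5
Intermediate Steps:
B(o, t) = 7/33 - t/(3*o) (B(o, t) = -(t/o - 7/11)/3 = -(-7/11 + t/o)/3 = 7/33 - t/(3*o))
((197 - 1*(-231)) + B(-10, -17))**2 = ((197 - 1*(-231)) + (7/33 - 1/3*(-17)/(-10)))**2 = ((197 + 231) + (7/33 - 1/3*(-17)*(-1/10)))**2 = (428 + (7/33 - 17/30))**2 = (428 - 39/110)**2 = (47041/110)**2 = 2212855681/12100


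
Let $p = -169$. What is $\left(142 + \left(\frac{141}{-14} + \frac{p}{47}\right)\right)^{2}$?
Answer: $\frac{7130620249}{432964} \approx 16469.0$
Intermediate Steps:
$\left(142 + \left(\frac{141}{-14} + \frac{p}{47}\right)\right)^{2} = \left(142 + \left(\frac{141}{-14} - \frac{169}{47}\right)\right)^{2} = \left(142 + \left(141 \left(- \frac{1}{14}\right) - \frac{169}{47}\right)\right)^{2} = \left(142 - \frac{8993}{658}\right)^{2} = \left(\frac{84443}{658}\right)^{2} = \frac{7130620249}{432964}$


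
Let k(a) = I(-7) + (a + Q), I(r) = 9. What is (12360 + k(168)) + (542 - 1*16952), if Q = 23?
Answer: -3850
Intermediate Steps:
k(a) = 32 + a (k(a) = 9 + (a + 23) = 9 + (23 + a) = 32 + a)
(12360 + k(168)) + (542 - 1*16952) = (12360 + (32 + 168)) + (542 - 1*16952) = (12360 + 200) + (542 - 16952) = 12560 - 16410 = -3850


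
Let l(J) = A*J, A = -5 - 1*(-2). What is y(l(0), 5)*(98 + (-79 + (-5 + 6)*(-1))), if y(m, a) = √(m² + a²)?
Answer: 90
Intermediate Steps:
A = -3 (A = -5 + 2 = -3)
l(J) = -3*J
y(m, a) = √(a² + m²)
y(l(0), 5)*(98 + (-79 + (-5 + 6)*(-1))) = √(5² + (-3*0)²)*(98 + (-79 + (-5 + 6)*(-1))) = √(25 + 0²)*(98 + (-79 + 1*(-1))) = √(25 + 0)*(98 + (-79 - 1)) = √25*(98 - 80) = 5*18 = 90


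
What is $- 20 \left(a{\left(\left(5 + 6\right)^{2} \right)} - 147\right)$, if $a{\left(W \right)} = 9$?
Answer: $2760$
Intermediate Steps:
$- 20 \left(a{\left(\left(5 + 6\right)^{2} \right)} - 147\right) = - 20 \left(9 - 147\right) = \left(-20\right) \left(-138\right) = 2760$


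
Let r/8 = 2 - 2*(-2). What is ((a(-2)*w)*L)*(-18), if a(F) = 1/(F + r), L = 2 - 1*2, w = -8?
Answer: 0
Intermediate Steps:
L = 0 (L = 2 - 2 = 0)
r = 48 (r = 8*(2 - 2*(-2)) = 8*(2 + 4) = 8*6 = 48)
a(F) = 1/(48 + F) (a(F) = 1/(F + 48) = 1/(48 + F))
((a(-2)*w)*L)*(-18) = ((-8/(48 - 2))*0)*(-18) = ((-8/46)*0)*(-18) = (((1/46)*(-8))*0)*(-18) = -4/23*0*(-18) = 0*(-18) = 0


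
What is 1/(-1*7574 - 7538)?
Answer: -1/15112 ≈ -6.6173e-5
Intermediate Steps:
1/(-1*7574 - 7538) = 1/(-7574 - 7538) = 1/(-15112) = -1/15112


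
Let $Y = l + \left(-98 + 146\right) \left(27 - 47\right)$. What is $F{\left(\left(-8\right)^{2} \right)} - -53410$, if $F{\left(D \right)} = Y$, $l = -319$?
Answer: $52131$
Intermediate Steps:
$Y = -1279$ ($Y = -319 + \left(-98 + 146\right) \left(27 - 47\right) = -319 + 48 \left(-20\right) = -319 - 960 = -1279$)
$F{\left(D \right)} = -1279$
$F{\left(\left(-8\right)^{2} \right)} - -53410 = -1279 - -53410 = -1279 + \left(-140 + 53550\right) = -1279 + 53410 = 52131$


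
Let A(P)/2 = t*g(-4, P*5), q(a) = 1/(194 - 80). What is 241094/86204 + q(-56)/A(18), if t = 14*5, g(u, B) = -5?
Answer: 4809803749/1719769800 ≈ 2.7968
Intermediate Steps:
q(a) = 1/114
t = 70
A(P) = -700 (A(P) = 2*(70*(-5)) = 2*(-350) = -700)
241094/86204 + q(-56)/A(18) = 241094/86204 + (1/114)/(-700) = 241094*(1/86204) + (1/114)*(-1/700) = 120547/43102 - 1/79800 = 4809803749/1719769800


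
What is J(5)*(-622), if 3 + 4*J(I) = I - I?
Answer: 933/2 ≈ 466.50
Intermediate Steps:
J(I) = -3/4 (J(I) = -3/4 + (I - I)/4 = -3/4 + (1/4)*0 = -3/4 + 0 = -3/4)
J(5)*(-622) = -3/4*(-622) = 933/2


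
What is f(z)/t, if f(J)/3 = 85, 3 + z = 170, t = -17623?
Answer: -255/17623 ≈ -0.014470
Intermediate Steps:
z = 167 (z = -3 + 170 = 167)
f(J) = 255 (f(J) = 3*85 = 255)
f(z)/t = 255/(-17623) = 255*(-1/17623) = -255/17623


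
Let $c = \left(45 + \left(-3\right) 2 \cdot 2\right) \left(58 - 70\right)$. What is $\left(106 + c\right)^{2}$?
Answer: $84100$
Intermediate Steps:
$c = -396$ ($c = \left(45 - 12\right) \left(-12\right) = 33 \left(-12\right) = -396$)
$\left(106 + c\right)^{2} = \left(106 - 396\right)^{2} = \left(-290\right)^{2} = 84100$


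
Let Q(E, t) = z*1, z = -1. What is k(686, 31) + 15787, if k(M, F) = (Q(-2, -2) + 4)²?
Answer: 15796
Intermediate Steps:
Q(E, t) = -1 (Q(E, t) = -1*1 = -1)
k(M, F) = 9 (k(M, F) = (-1 + 4)² = 3² = 9)
k(686, 31) + 15787 = 9 + 15787 = 15796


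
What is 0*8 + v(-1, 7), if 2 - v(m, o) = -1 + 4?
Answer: -1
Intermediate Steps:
v(m, o) = -1 (v(m, o) = 2 - (-1 + 4) = 2 - 1*3 = 2 - 3 = -1)
0*8 + v(-1, 7) = 0*8 - 1 = 0 - 1 = -1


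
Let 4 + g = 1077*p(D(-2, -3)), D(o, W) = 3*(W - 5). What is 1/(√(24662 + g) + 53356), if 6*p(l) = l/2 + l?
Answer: 13339/711711135 - √4549/1423422270 ≈ 1.8695e-5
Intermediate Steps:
D(o, W) = -15 + 3*W (D(o, W) = 3*(-5 + W) = -15 + 3*W)
p(l) = l/4 (p(l) = (l/2 + l)/6 = (3*l/2)/6 = l/4)
g = -6466 (g = -4 + 1077*((-15 + 3*(-3))/4) = -4 + 1077*((-15 - 9)/4) = -4 + 1077*((¼)*(-24)) = -4 + 1077*(-6) = -4 - 6462 = -6466)
1/(√(24662 + g) + 53356) = 1/(√(24662 - 6466) + 53356) = 1/(√18196 + 53356) = 1/(2*√4549 + 53356) = 1/(53356 + 2*√4549)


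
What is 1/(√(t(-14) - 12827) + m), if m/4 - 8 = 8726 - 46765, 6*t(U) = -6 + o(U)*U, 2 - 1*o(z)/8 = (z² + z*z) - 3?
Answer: -12677/1928476415 - I*√1401/11570858490 ≈ -6.5736e-6 - 3.2348e-9*I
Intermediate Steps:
o(z) = 40 - 16*z² (o(z) = 16 - 8*((z² + z*z) - 3) = 16 - 8*((z² + z²) - 3) = 16 - 8*(2*z² - 3) = 16 - 8*(-3 + 2*z²) = 16 + (24 - 16*z²) = 40 - 16*z²)
t(U) = -1 + U*(40 - 16*U²)/6 (t(U) = (-6 + (40 - 16*U²)*U)/6 = (-6 + U*(40 - 16*U²))/6 = -1 + U*(40 - 16*U²)/6)
m = -152124 (m = 32 + 4*(8726 - 46765) = 32 + 4*(-38039) = 32 - 152156 = -152124)
1/(√(t(-14) - 12827) + m) = 1/(√((-1 - 8/3*(-14)³ + (20/3)*(-14)) - 12827) - 152124) = 1/(√((-1 - 8/3*(-2744) - 280/3) - 12827) - 152124) = 1/(√((-1 + 21952/3 - 280/3) - 12827) - 152124) = 1/(√(7223 - 12827) - 152124) = 1/(√(-5604) - 152124) = 1/(2*I*√1401 - 152124) = 1/(-152124 + 2*I*√1401)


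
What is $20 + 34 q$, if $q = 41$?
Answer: $1414$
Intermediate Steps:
$20 + 34 q = 20 + 34 \cdot 41 = 20 + 1394 = 1414$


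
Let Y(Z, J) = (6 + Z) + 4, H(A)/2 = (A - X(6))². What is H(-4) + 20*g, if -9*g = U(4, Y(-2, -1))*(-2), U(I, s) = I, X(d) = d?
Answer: 1960/9 ≈ 217.78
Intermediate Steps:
H(A) = 2*(-6 + A)² (H(A) = 2*(A - 1*6)² = 2*(A - 6)² = 2*(-6 + A)²)
Y(Z, J) = 10 + Z
g = 8/9 (g = -4*(-2)/9 = -⅑*(-8) = 8/9 ≈ 0.88889)
H(-4) + 20*g = 2*(-6 - 4)² + 20*(8/9) = 2*(-10)² + 160/9 = 2*100 + 160/9 = 200 + 160/9 = 1960/9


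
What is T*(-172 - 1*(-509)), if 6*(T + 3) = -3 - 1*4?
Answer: -8425/6 ≈ -1404.2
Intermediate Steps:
T = -25/6 (T = -3 + (-3 - 1*4)/6 = -3 + (-3 - 4)/6 = -3 + (1/6)*(-7) = -3 - 7/6 = -25/6 ≈ -4.1667)
T*(-172 - 1*(-509)) = -25*(-172 - 1*(-509))/6 = -25*(-172 + 509)/6 = -25/6*337 = -8425/6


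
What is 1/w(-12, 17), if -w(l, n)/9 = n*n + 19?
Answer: -1/2772 ≈ -0.00036075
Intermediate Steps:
w(l, n) = -171 - 9*n² (w(l, n) = -9*(n*n + 19) = -9*(n² + 19) = -9*(19 + n²) = -171 - 9*n²)
1/w(-12, 17) = 1/(-171 - 9*17²) = 1/(-171 - 9*289) = 1/(-171 - 2601) = 1/(-2772) = -1/2772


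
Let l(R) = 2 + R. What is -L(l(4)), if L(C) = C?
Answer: -6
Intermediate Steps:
-L(l(4)) = -(2 + 4) = -1*6 = -6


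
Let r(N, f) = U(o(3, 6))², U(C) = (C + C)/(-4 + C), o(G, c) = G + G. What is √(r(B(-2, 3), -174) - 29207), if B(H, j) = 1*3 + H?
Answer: I*√29171 ≈ 170.8*I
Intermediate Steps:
o(G, c) = 2*G
U(C) = 2*C/(-4 + C) (U(C) = (2*C)/(-4 + C) = 2*C/(-4 + C))
B(H, j) = 3 + H
r(N, f) = 36 (r(N, f) = (2*(2*3)/(-4 + 2*3))² = (2*6/(-4 + 6))² = (2*6/2)² = (2*6*(½))² = 6² = 36)
√(r(B(-2, 3), -174) - 29207) = √(36 - 29207) = √(-29171) = I*√29171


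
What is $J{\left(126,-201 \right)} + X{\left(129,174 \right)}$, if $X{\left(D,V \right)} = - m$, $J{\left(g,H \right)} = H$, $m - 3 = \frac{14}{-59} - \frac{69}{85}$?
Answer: $- \frac{1017799}{5015} \approx -202.95$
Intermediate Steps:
$m = \frac{9784}{5015}$ ($m = 3 + \left(\frac{14}{-59} - \frac{69}{85}\right) = 3 + \left(14 \left(- \frac{1}{59}\right) - \frac{69}{85}\right) = 3 - \frac{5261}{5015} = \frac{9784}{5015} \approx 1.9509$)
$X{\left(D,V \right)} = - \frac{9784}{5015}$ ($X{\left(D,V \right)} = \left(-1\right) \frac{9784}{5015} = - \frac{9784}{5015}$)
$J{\left(126,-201 \right)} + X{\left(129,174 \right)} = -201 - \frac{9784}{5015} = - \frac{1017799}{5015}$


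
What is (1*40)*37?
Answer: 1480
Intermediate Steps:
(1*40)*37 = 40*37 = 1480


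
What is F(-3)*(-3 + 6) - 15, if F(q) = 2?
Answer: -9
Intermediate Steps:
F(-3)*(-3 + 6) - 15 = 2*(-3 + 6) - 15 = 2*3 - 15 = 6 - 15 = -9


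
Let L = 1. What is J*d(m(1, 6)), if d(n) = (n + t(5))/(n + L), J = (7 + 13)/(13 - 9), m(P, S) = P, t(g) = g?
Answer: 15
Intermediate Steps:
J = 5 (J = 20/4 = 20*(¼) = 5)
d(n) = (5 + n)/(1 + n) (d(n) = (n + 5)/(n + 1) = (5 + n)/(1 + n))
J*d(m(1, 6)) = 5*((5 + 1)/(1 + 1)) = 5*(6/2) = 5*((½)*6) = 5*3 = 15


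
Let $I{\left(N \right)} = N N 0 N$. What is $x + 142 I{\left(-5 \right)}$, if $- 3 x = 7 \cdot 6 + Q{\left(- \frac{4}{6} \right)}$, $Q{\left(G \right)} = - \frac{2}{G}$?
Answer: $-15$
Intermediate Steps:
$x = -15$ ($x = - \frac{7 \cdot 6 - \frac{2}{\left(-4\right) \frac{1}{6}}}{3} = - \frac{42 - \frac{2}{\left(-4\right) \frac{1}{6}}}{3} = - \frac{42 - \frac{2}{- \frac{2}{3}}}{3} = - \frac{42 - -3}{3} = - \frac{42 + 3}{3} = \left(- \frac{1}{3}\right) 45 = -15$)
$I{\left(N \right)} = 0$ ($I{\left(N \right)} = N^{2} \cdot 0 = 0$)
$x + 142 I{\left(-5 \right)} = -15 + 142 \cdot 0 = -15 + 0 = -15$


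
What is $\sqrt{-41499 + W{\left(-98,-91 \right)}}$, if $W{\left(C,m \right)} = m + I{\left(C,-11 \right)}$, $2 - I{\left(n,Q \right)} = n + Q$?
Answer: $i \sqrt{41479} \approx 203.66 i$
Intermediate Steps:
$I{\left(n,Q \right)} = 2 - Q - n$ ($I{\left(n,Q \right)} = 2 - \left(n + Q\right) = 2 - \left(Q + n\right) = 2 - Q - n$)
$W{\left(C,m \right)} = 13 + m - C$ ($W{\left(C,m \right)} = m - \left(-13 + C\right) = 13 + m - C$)
$\sqrt{-41499 + W{\left(-98,-91 \right)}} = \sqrt{-41499 - -20} = \sqrt{-41499 + \left(13 - 91 + 98\right)} = \sqrt{-41499 + 20} = \sqrt{-41479} = i \sqrt{41479}$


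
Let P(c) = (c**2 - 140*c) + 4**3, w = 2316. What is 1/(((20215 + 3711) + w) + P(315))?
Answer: 1/81431 ≈ 1.2280e-5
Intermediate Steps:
P(c) = 64 + c**2 - 140*c (P(c) = (c**2 - 140*c) + 64 = 64 + c**2 - 140*c)
1/(((20215 + 3711) + w) + P(315)) = 1/(((20215 + 3711) + 2316) + (64 + 315**2 - 140*315)) = 1/((23926 + 2316) + (64 + 99225 - 44100)) = 1/(26242 + 55189) = 1/81431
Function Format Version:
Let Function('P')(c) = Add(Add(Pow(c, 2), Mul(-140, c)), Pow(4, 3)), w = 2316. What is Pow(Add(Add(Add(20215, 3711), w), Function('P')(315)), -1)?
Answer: Rational(1, 81431) ≈ 1.2280e-5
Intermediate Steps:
Function('P')(c) = Add(64, Pow(c, 2), Mul(-140, c)) (Function('P')(c) = Add(Add(Pow(c, 2), Mul(-140, c)), 64) = Add(64, Pow(c, 2), Mul(-140, c)))
Pow(Add(Add(Add(20215, 3711), w), Function('P')(315)), -1) = Pow(Add(Add(Add(20215, 3711), 2316), Add(64, Pow(315, 2), Mul(-140, 315))), -1) = Pow(Add(Add(23926, 2316), Add(64, 99225, -44100)), -1) = Pow(Add(26242, 55189), -1) = Pow(81431, -1) = Rational(1, 81431)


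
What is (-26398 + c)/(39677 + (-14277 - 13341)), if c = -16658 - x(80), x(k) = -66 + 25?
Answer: -43015/12059 ≈ -3.5670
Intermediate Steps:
x(k) = -41
c = -16617 (c = -16658 - 1*(-41) = -16658 + 41 = -16617)
(-26398 + c)/(39677 + (-14277 - 13341)) = (-26398 - 16617)/(39677 + (-14277 - 13341)) = -43015/(39677 - 27618) = -43015/12059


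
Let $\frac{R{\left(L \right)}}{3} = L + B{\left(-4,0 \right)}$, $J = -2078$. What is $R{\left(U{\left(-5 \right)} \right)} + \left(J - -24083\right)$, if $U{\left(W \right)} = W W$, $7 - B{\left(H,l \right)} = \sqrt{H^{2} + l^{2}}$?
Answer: $22089$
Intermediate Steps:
$B{\left(H,l \right)} = 7 - \sqrt{H^{2} + l^{2}}$
$U{\left(W \right)} = W^{2}$
$R{\left(L \right)} = 9 + 3 L$ ($R{\left(L \right)} = 3 \left(L + \left(7 - \sqrt{\left(-4\right)^{2} + 0^{2}}\right)\right) = 3 \left(L + \left(7 - \sqrt{16 + 0}\right)\right) = 3 \left(L + \left(7 - \sqrt{16}\right)\right) = 3 \left(L + \left(7 - 4\right)\right) = 3 \left(L + 3\right) = 3 \left(3 + L\right) = 9 + 3 L$)
$R{\left(U{\left(-5 \right)} \right)} + \left(J - -24083\right) = \left(9 + 3 \left(-5\right)^{2}\right) - -22005 = \left(9 + 3 \cdot 25\right) + \left(-2078 + 24083\right) = \left(9 + 75\right) + 22005 = 84 + 22005 = 22089$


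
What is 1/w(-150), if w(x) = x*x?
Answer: 1/22500 ≈ 4.4444e-5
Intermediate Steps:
w(x) = x²
1/w(-150) = 1/((-150)²) = 1/22500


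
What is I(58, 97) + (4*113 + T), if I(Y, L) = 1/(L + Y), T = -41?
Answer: 63706/155 ≈ 411.01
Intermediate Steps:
I(58, 97) + (4*113 + T) = 1/(97 + 58) + (4*113 - 41) = 1/155 + (452 - 41) = 1/155 + 411 = 63706/155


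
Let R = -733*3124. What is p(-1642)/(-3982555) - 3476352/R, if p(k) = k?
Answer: 314739160046/207264109865 ≈ 1.5185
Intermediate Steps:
R = -2289892
p(-1642)/(-3982555) - 3476352/R = -1642/(-3982555) - 3476352/(-2289892) = -1642*(-1/3982555) - 3476352*(-1/2289892) = 1642/3982555 + 79008/52043 = 314739160046/207264109865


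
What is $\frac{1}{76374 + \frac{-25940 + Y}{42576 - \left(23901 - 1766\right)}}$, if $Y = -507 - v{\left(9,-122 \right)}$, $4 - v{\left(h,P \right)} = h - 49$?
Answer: $\frac{20441}{1561134443} \approx 1.3094 \cdot 10^{-5}$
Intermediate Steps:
$v{\left(h,P \right)} = 53 - h$ ($v{\left(h,P \right)} = 4 - \left(h - 49\right) = 4 - \left(-49 + h\right) = 53 - h$)
$Y = -551$ ($Y = -507 - \left(53 - 9\right) = -507 - 44 = -551$)
$\frac{1}{76374 + \frac{-25940 + Y}{42576 - \left(23901 - 1766\right)}} = \frac{1}{76374 + \frac{-25940 - 551}{42576 - \left(23901 - 1766\right)}} = \frac{1}{76374 - \frac{26491}{42576 - 22135}} = \frac{1}{76374 - \frac{26491}{20441}} = \frac{1}{\frac{1561134443}{20441}} = \frac{20441}{1561134443}$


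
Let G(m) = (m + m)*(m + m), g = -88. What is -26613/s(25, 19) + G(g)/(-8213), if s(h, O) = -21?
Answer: 72640691/57491 ≈ 1263.5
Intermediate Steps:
G(m) = 4*m**2 (G(m) = (2*m)*(2*m) = 4*m**2)
-26613/s(25, 19) + G(g)/(-8213) = -26613/(-21) + (4*(-88)**2)/(-8213) = -26613*(-1/21) + (4*7744)*(-1/8213) = 8871/7 + 30976*(-1/8213) = 8871/7 - 30976/8213 = 72640691/57491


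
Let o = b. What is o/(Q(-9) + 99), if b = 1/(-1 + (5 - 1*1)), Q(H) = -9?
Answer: 1/270 ≈ 0.0037037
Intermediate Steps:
b = ⅓ (b = 1/(-1 + (5 - 1)) = 1/(-1 + 4) = 1/3 = ⅓ ≈ 0.33333)
o = ⅓ ≈ 0.33333
o/(Q(-9) + 99) = (⅓)/(-9 + 99) = (⅓)/90 = (1/90)*(⅓) = 1/270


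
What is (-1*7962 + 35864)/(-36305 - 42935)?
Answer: -1993/5660 ≈ -0.35212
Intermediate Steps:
(-1*7962 + 35864)/(-36305 - 42935) = (-7962 + 35864)/(-79240) = 27902*(-1/79240) = -1993/5660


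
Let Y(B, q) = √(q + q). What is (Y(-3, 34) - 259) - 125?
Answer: -384 + 2*√17 ≈ -375.75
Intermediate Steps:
Y(B, q) = √2*√q (Y(B, q) = √(2*q) = √2*√q)
(Y(-3, 34) - 259) - 125 = (√2*√34 - 259) - 125 = (2*√17 - 259) - 125 = (-259 + 2*√17) - 125 = -384 + 2*√17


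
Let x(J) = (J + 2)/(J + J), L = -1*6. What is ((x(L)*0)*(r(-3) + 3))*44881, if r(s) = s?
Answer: 0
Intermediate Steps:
L = -6
x(J) = (2 + J)/(2*J) (x(J) = (2 + J)/((2*J)) = (2 + J)*(1/(2*J)) = (2 + J)/(2*J))
((x(L)*0)*(r(-3) + 3))*44881 = ((((½)*(2 - 6)/(-6))*0)*(-3 + 3))*44881 = ((((½)*(-⅙)*(-4))*0)*0)*44881 = (((⅓)*0)*0)*44881 = (0*0)*44881 = 0*44881 = 0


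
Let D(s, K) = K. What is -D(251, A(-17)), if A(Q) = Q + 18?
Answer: -1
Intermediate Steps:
A(Q) = 18 + Q
-D(251, A(-17)) = -(18 - 17) = -1*1 = -1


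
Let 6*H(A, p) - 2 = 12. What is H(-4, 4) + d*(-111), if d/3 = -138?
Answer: 137869/3 ≈ 45956.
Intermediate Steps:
d = -414 (d = 3*(-138) = -414)
H(A, p) = 7/3 (H(A, p) = ⅓ + (⅙)*12 = ⅓ + 2 = 7/3)
H(-4, 4) + d*(-111) = 7/3 - 414*(-111) = 7/3 + 45954 = 137869/3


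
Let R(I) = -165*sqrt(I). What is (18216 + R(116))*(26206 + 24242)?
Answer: 918960768 - 16647840*sqrt(29) ≈ 8.2931e+8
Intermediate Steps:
(18216 + R(116))*(26206 + 24242) = (18216 - 330*sqrt(29))*(26206 + 24242) = (18216 - 330*sqrt(29))*50448 = 918960768 - 16647840*sqrt(29)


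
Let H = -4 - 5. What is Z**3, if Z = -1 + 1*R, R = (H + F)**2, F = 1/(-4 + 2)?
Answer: 45499293/64 ≈ 7.1093e+5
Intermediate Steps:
F = -1/2 (F = 1/(-2) = -1/2 ≈ -0.50000)
H = -9
R = 361/4 (R = (-9 - 1/2)**2 = (-19/2)**2 = 361/4 ≈ 90.250)
Z = 357/4 (Z = -1 + 1*(361/4) = -1 + 361/4 = 357/4 ≈ 89.250)
Z**3 = (357/4)**3 = 45499293/64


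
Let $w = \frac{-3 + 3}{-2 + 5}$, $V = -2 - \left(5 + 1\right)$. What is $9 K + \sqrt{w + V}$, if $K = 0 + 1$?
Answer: $9 + 2 i \sqrt{2} \approx 9.0 + 2.8284 i$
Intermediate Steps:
$V = -8$ ($V = -2 - 6 = -8$)
$w = 0$ ($w = \frac{0}{3} = 0 \cdot \frac{1}{3} = 0$)
$K = 1$
$9 K + \sqrt{w + V} = 9 \cdot 1 + \sqrt{0 - 8} = 9 + \sqrt{-8} = 9 + 2 i \sqrt{2}$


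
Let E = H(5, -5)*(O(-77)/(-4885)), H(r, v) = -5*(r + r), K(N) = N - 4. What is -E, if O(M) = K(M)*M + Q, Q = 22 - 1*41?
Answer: -62180/977 ≈ -63.644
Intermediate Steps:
K(N) = -4 + N
Q = -19 (Q = 22 - 41 = -19)
O(M) = -19 + M*(-4 + M) (O(M) = (-4 + M)*M - 19 = M*(-4 + M) - 19 = -19 + M*(-4 + M))
H(r, v) = -10*r
E = 62180/977 (E = (-10*5)*((-19 - 77*(-4 - 77))/(-4885)) = -50*(-19 - 77*(-81))*(-1)/4885 = -50*(-19 + 6237)*(-1)/4885 = -310900*(-1)/4885 = -50*(-6218/4885) = 62180/977 ≈ 63.644)
-E = -1*62180/977 = -62180/977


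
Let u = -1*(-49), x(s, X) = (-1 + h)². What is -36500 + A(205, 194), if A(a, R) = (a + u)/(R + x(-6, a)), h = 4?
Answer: -7409246/203 ≈ -36499.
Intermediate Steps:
x(s, X) = 9 (x(s, X) = (-1 + 4)² = 3² = 9)
u = 49
A(a, R) = (49 + a)/(9 + R) (A(a, R) = (a + 49)/(R + 9) = (49 + a)/(9 + R))
-36500 + A(205, 194) = -36500 + (49 + 205)/(9 + 194) = -36500 + 254/203 = -7409246/203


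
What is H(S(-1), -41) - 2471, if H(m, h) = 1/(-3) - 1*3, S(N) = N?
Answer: -7423/3 ≈ -2474.3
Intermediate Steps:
H(m, h) = -10/3 (H(m, h) = -1/3 - 3 = -10/3)
H(S(-1), -41) - 2471 = -10/3 - 2471 = -7423/3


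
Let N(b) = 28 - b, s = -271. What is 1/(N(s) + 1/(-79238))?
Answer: 79238/23692161 ≈ 0.0033445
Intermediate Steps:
1/(N(s) + 1/(-79238)) = 1/((28 - 1*(-271)) + 1/(-79238)) = 1/((28 + 271) - 1/79238) = 1/(299 - 1/79238) = 1/(23692161/79238) = 79238/23692161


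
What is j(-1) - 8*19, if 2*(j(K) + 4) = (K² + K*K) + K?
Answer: -311/2 ≈ -155.50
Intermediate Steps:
j(K) = -4 + K² + K/2 (j(K) = -4 + ((K² + K*K) + K)/2 = -4 + ((K² + K²) + K)/2 = -4 + (2*K² + K)/2 = -4 + (K + 2*K²)/2 = -4 + (K² + K/2) = -4 + K² + K/2)
j(-1) - 8*19 = (-4 + (-1)² + (½)*(-1)) - 8*19 = (-4 + 1 - ½) - 152 = -7/2 - 152 = -311/2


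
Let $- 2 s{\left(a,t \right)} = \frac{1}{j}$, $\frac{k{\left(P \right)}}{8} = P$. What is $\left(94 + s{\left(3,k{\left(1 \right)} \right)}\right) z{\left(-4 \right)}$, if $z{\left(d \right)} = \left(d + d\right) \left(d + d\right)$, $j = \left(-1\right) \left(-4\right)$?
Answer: $6008$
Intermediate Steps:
$j = 4$
$k{\left(P \right)} = 8 P$
$s{\left(a,t \right)} = - \frac{1}{8}$ ($s{\left(a,t \right)} = - \frac{1}{2 \cdot 4} = \left(- \frac{1}{2}\right) \frac{1}{4} = - \frac{1}{8}$)
$z{\left(d \right)} = 4 d^{2}$ ($z{\left(d \right)} = 2 d 2 d = 4 d^{2}$)
$\left(94 + s{\left(3,k{\left(1 \right)} \right)}\right) z{\left(-4 \right)} = \left(94 - \frac{1}{8}\right) 4 \left(-4\right)^{2} = \frac{751 \cdot 4 \cdot 16}{8} = \frac{751}{8} \cdot 64 = 6008$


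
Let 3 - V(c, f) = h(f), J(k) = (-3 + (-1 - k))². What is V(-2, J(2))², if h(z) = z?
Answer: 1089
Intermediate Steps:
J(k) = (-4 - k)²
V(c, f) = 3 - f
V(-2, J(2))² = (3 - (4 + 2)²)² = (3 - 1*6²)² = (3 - 1*36)² = (3 - 36)² = (-33)² = 1089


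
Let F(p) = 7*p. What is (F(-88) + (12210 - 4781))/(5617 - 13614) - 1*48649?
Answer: -389052866/7997 ≈ -48650.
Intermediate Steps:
(F(-88) + (12210 - 4781))/(5617 - 13614) - 1*48649 = (7*(-88) + (12210 - 4781))/(5617 - 13614) - 1*48649 = (-616 + 7429)/(-7997) - 48649 = 6813*(-1/7997) - 48649 = -6813/7997 - 48649 = -389052866/7997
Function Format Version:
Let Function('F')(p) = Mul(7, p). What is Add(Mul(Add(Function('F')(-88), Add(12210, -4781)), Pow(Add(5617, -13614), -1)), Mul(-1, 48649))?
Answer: Rational(-389052866, 7997) ≈ -48650.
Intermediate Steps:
Add(Mul(Add(Function('F')(-88), Add(12210, -4781)), Pow(Add(5617, -13614), -1)), Mul(-1, 48649)) = Add(Mul(Add(Mul(7, -88), Add(12210, -4781)), Pow(Add(5617, -13614), -1)), Mul(-1, 48649)) = Add(Mul(Add(-616, 7429), Pow(-7997, -1)), -48649) = Add(Mul(6813, Rational(-1, 7997)), -48649) = Add(Rational(-6813, 7997), -48649) = Rational(-389052866, 7997)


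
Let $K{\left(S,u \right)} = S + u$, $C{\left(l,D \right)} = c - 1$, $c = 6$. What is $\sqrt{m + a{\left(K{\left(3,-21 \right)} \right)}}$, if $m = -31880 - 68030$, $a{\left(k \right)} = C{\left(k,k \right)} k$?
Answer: $100 i \sqrt{10} \approx 316.23 i$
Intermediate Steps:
$C{\left(l,D \right)} = 5$ ($C{\left(l,D \right)} = 6 - 1 = 5$)
$a{\left(k \right)} = 5 k$
$m = -99910$
$\sqrt{m + a{\left(K{\left(3,-21 \right)} \right)}} = \sqrt{-99910 + 5 \left(3 - 21\right)} = \sqrt{-99910 + 5 \left(-18\right)} = \sqrt{-99910 - 90} = \sqrt{-100000} = 100 i \sqrt{10}$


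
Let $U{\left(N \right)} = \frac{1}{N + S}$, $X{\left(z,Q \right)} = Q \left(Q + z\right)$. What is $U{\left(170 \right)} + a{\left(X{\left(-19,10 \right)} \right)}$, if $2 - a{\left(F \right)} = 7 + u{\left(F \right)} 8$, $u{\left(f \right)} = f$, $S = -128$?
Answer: $\frac{30031}{42} \approx 715.02$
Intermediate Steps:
$U{\left(N \right)} = \frac{1}{-128 + N}$ ($U{\left(N \right)} = \frac{1}{N - 128} = \frac{1}{-128 + N}$)
$a{\left(F \right)} = -5 - 8 F$ ($a{\left(F \right)} = 2 - \left(7 + F 8\right) = 2 - \left(7 + 8 F\right) = -5 - 8 F$)
$U{\left(170 \right)} + a{\left(X{\left(-19,10 \right)} \right)} = \frac{1}{-128 + 170} - \left(5 + 8 \cdot 10 \left(10 - 19\right)\right) = \frac{1}{42} - \left(5 + 8 \cdot 10 \left(-9\right)\right) = \frac{1}{42} - -715 = \frac{1}{42} + \left(-5 + 720\right) = \frac{1}{42} + 715 = \frac{30031}{42}$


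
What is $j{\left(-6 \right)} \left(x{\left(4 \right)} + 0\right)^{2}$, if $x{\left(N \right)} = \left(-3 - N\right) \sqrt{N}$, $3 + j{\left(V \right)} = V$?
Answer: $-1764$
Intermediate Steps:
$j{\left(V \right)} = -3 + V$
$x{\left(N \right)} = \sqrt{N} \left(-3 - N\right)$
$j{\left(-6 \right)} \left(x{\left(4 \right)} + 0\right)^{2} = \left(-3 - 6\right) \left(\sqrt{4} \left(-3 - 4\right) + 0\right)^{2} = - 9 \left(2 \left(-3 - 4\right) + 0\right)^{2} = - 9 \left(2 \left(-7\right) + 0\right)^{2} = - 9 \left(-14 + 0\right)^{2} = - 9 \left(-14\right)^{2} = \left(-9\right) 196 = -1764$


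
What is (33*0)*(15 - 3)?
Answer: 0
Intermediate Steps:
(33*0)*(15 - 3) = 0*12 = 0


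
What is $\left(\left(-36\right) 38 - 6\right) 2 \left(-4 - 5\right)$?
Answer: $24732$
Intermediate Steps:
$\left(\left(-36\right) 38 - 6\right) 2 \left(-4 - 5\right) = \left(-1368 - 6\right) 2 \left(-9\right) = \left(-1374\right) \left(-18\right) = 24732$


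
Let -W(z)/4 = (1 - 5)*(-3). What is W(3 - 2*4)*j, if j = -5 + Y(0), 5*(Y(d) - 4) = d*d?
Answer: 48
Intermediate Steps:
Y(d) = 4 + d²/5 (Y(d) = 4 + (d*d)/5 = 4 + d²/5)
W(z) = -48 (W(z) = -4*(1 - 5)*(-3) = -(-16)*(-3) = -4*12 = -48)
j = -1 (j = -5 + (4 + (⅕)*0²) = -5 + (4 + (⅕)*0) = -5 + (4 + 0) = -5 + 4 = -1)
W(3 - 2*4)*j = -48*(-1) = 48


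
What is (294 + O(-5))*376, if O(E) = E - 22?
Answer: 100392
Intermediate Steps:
O(E) = -22 + E
(294 + O(-5))*376 = (294 + (-22 - 5))*376 = (294 - 27)*376 = 267*376 = 100392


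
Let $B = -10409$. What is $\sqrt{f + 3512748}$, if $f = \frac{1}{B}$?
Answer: $\frac{\sqrt{380596694627779}}{10409} \approx 1874.2$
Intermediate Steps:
$f = - \frac{1}{10409}$ ($f = \frac{1}{-10409} = - \frac{1}{10409} \approx -9.6071 \cdot 10^{-5}$)
$\sqrt{f + 3512748} = \sqrt{- \frac{1}{10409} + 3512748} = \sqrt{\frac{36564193931}{10409}} = \frac{\sqrt{380596694627779}}{10409}$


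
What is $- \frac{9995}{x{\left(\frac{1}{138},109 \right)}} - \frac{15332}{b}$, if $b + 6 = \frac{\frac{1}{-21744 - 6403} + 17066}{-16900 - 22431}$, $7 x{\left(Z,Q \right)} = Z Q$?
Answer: $- \frac{66920353327271794}{776369356087} \approx -86197.0$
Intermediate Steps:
$x{\left(Z,Q \right)} = \frac{Q Z}{7}$ ($x{\left(Z,Q \right)} = \frac{Z Q}{7} = \frac{Q Z}{7}$)
$b = - \frac{7122654643}{1107049657}$ ($b = -6 + \frac{\frac{1}{-21744 - 6403} + 17066}{-16900 - 22431} = -6 + \frac{\frac{1}{-28147} + 17066}{-39331} = -6 + \left(- \frac{1}{28147} + 17066\right) \left(- \frac{1}{39331}\right) = -6 + \frac{480356701}{28147} \left(- \frac{1}{39331}\right) = -6 - \frac{480356701}{1107049657} = - \frac{7122654643}{1107049657} \approx -6.4339$)
$- \frac{9995}{x{\left(\frac{1}{138},109 \right)}} - \frac{15332}{b} = - \frac{9995}{\frac{1}{7} \cdot 109 \cdot \frac{1}{138}} - \frac{15332}{- \frac{7122654643}{1107049657}} = - \frac{9995}{\frac{1}{7} \cdot 109 \cdot \frac{1}{138}} - - \frac{16973285341124}{7122654643} = - \frac{9995}{\frac{109}{966}} + \frac{16973285341124}{7122654643} = \left(-9995\right) \frac{966}{109} + \frac{16973285341124}{7122654643} = - \frac{9655170}{109} + \frac{16973285341124}{7122654643} = - \frac{66920353327271794}{776369356087}$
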